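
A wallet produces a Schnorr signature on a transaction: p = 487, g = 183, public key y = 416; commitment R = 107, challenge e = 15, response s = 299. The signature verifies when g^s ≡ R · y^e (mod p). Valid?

yes

g^s mod p:
183^2 = 33489 ≡ 373
183^4 ≡ 373^2 = 139129 ≡ 334
183^8 ≡ 334^2 = 111556 ≡ 33
183^16 ≡ 33^2 = 1089 ≡ 115
183^32 ≡ 115^2 = 13225 ≡ 76
183^64 ≡ 76^2 = 5776 ≡ 419
183^128 ≡ 419^2 = 175561 ≡ 241
183^256 ≡ 241^2 = 58081 ≡ 128
299 = 256 + 32 + 8 + 2 + 1, so 183^299 ≡ 128·76·33·373·183 ≡ 371 (mod 487)
R · y^e mod p:
416^2 = 173056 ≡ 171
416^4 ≡ 171^2 = 29241 ≡ 21
416^8 ≡ 21^2 = 441
15 = 8 + 4 + 2 + 1, so 416^15 ≡ 441·21·171·416 ≡ 272 (mod 487)
107·272 = 29104 ≡ 371 (mod 487)
371 ≡ 371 (mod 487); signature holds.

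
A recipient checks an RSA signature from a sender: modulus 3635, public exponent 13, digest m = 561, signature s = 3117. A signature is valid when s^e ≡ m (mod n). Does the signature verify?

does not verify

s^13 mod 3635 = 3027
3027 ≠ 561, so verification fails.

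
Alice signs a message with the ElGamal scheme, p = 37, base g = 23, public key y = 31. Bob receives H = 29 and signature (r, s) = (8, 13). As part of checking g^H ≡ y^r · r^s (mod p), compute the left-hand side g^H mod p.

8

Squares mod 37: 23^1≡23, 23^2≡11, 23^4≡10, 23^8≡26, 23^16≡10
29 = 16 + 8 + 4 + 1, so 23^29 ≡ 10·26·10·23 ≡ 8 (mod 37)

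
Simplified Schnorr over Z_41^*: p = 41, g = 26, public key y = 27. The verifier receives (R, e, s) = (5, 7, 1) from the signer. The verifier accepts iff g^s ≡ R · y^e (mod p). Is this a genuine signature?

g^s mod p:
26^1 mod 41 = 26
R · y^e mod p:
27^2 = 729 ≡ 32
27^4 ≡ 32^2 = 1024 ≡ 40
7 = 4 + 2 + 1, so 27^7 ≡ 40·32·27 ≡ 38 (mod 41)
5·38 = 190 ≡ 26 (mod 41)
26 ≡ 26 (mod 41); signature holds.

genuine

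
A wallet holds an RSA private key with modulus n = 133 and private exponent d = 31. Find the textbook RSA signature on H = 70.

91

H^2 ≡ 70^2 = 4900 ≡ 112
H^4 ≡ 112^2 = 12544 ≡ 42
H^8 ≡ 42^2 = 1764 ≡ 35
H^16 ≡ 35^2 = 1225 ≡ 28
31 = 16 + 8 + 4 + 2 + 1, so H^31 ≡ 28·35·42·112·70 ≡ 91 (mod 133)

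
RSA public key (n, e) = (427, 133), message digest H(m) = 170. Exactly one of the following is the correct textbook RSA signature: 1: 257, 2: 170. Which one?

2

Candidate 1: Squares mod 427: 257^1≡257, 257^2≡291, 257^4≡135, 257^8≡291, 257^16≡135, 257^32≡291, 257^64≡135, 257^128≡291; 133 = 128 + 4 + 1, so 257^133 ≡ 291·135·257 ≡ 257 (mod 427)
Candidate 2: Squares mod 427: 170^1≡170, 170^2≡291, 170^4≡135, 170^8≡291, 170^16≡135, 170^32≡291, 170^64≡135, 170^128≡291; 133 = 128 + 4 + 1, so 170^133 ≡ 291·135·170 ≡ 170 (mod 427)
  → matches H(m) = 170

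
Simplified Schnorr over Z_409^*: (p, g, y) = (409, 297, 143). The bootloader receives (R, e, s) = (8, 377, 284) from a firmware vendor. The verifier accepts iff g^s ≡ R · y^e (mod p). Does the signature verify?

g^s mod p:
297^284 mod 409 = 340
R · y^e mod p:
143^377 mod 409 = 143
8·143 = 1144 ≡ 326 (mod 409)
340 ≠ 326; the check fails.

does not verify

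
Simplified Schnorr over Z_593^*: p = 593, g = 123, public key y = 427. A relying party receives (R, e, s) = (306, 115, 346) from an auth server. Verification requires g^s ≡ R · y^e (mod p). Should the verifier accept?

g^s mod p:
123^2 = 15129 ≡ 304
123^4 ≡ 304^2 = 92416 ≡ 501
123^8 ≡ 501^2 = 251001 ≡ 162
123^16 ≡ 162^2 = 26244 ≡ 152
123^32 ≡ 152^2 = 23104 ≡ 570
123^64 ≡ 570^2 = 324900 ≡ 529
123^128 ≡ 529^2 = 279841 ≡ 538
123^256 ≡ 538^2 = 289444 ≡ 60
346 = 256 + 64 + 16 + 8 + 2, so 123^346 ≡ 60·529·152·162·304 ≡ 465 (mod 593)
R · y^e mod p:
427^2 = 182329 ≡ 278
427^4 ≡ 278^2 = 77284 ≡ 194
427^8 ≡ 194^2 = 37636 ≡ 277
427^16 ≡ 277^2 = 76729 ≡ 232
427^32 ≡ 232^2 = 53824 ≡ 454
427^64 ≡ 454^2 = 206116 ≡ 345
115 = 64 + 32 + 16 + 2 + 1, so 427^115 ≡ 345·454·232·278·427 ≡ 414 (mod 593)
306·414 = 126684 ≡ 375 (mod 593)
465 ≠ 375; the check fails.

reject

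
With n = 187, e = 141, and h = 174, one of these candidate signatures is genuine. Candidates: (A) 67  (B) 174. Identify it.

B

Candidate A: 67^2 = 4489 ≡ 1; 67^4 ≡ 1^2 = 1; 67^8 ≡ 1^2 = 1; 67^16 ≡ 1^2 = 1; 67^32 ≡ 1^2 = 1; 67^64 ≡ 1^2 = 1; 67^128 ≡ 1^2 = 1; 141 = 128 + 8 + 4 + 1, so 67^141 ≡ 1·1·1·67 ≡ 67 (mod 187)
Candidate B: 174^2 = 30276 ≡ 169; 174^4 ≡ 169^2 = 28561 ≡ 137; 174^8 ≡ 137^2 = 18769 ≡ 69; 174^16 ≡ 69^2 = 4761 ≡ 86; 174^32 ≡ 86^2 = 7396 ≡ 103; 174^64 ≡ 103^2 = 10609 ≡ 137; 174^128 ≡ 137^2 = 18769 ≡ 69; 141 = 128 + 8 + 4 + 1, so 174^141 ≡ 69·69·137·174 ≡ 174 (mod 187)
  → matches h = 174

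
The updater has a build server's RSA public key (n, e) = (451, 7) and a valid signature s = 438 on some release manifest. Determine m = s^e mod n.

Squares mod 451: s^1≡438, s^2≡169, s^4≡148
7 = 4 + 2 + 1, so s^7 ≡ 148·169·438 ≡ 15 (mod 451)

15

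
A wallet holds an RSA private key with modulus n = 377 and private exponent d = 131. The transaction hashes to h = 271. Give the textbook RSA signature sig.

Squares mod 377: h^1≡271, h^2≡303, h^4≡198, h^8≡373, h^16≡16, h^32≡256, h^64≡315, h^128≡74
131 = 128 + 2 + 1, so h^131 ≡ 74·303·271 ≡ 253 (mod 377)

253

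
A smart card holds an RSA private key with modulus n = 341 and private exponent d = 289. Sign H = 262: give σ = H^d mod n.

H^289 mod 341 = 38

38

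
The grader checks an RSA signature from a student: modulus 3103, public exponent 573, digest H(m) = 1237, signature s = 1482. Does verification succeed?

passes

Squares mod 3103: s^1≡1482, s^2≡2503, s^4≡52, s^8≡2704, s^16≡948, s^32≡1937, s^64≡442, s^128≡2978, s^256≡110, s^512≡2791
573 = 512 + 32 + 16 + 8 + 4 + 1, so s^573 ≡ 2791·1937·948·2704·52·1482 ≡ 1237 (mod 3103)
1237 = H(m), so the signature checks out.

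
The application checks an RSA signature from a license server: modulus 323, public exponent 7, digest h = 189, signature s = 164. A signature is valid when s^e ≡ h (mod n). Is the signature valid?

invalid

s^2 ≡ 164^2 = 26896 ≡ 87
s^4 ≡ 87^2 = 7569 ≡ 140
7 = 4 + 2 + 1, so s^7 ≡ 140·87·164 ≡ 88 (mod 323)
s^7 mod 323 = 88, but h = 189.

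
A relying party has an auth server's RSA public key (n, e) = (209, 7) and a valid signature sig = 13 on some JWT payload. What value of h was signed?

29

Squares mod 209: sig^1≡13, sig^2≡169, sig^4≡137
7 = 4 + 2 + 1, so sig^7 ≡ 137·169·13 ≡ 29 (mod 209)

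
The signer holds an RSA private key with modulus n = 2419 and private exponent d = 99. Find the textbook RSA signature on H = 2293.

875

Squares mod 2419: H^1≡2293, H^2≡1362, H^4≡2090, H^8≡1805, H^16≡2051, H^32≡2379, H^64≡1600
99 = 64 + 32 + 2 + 1, so H^99 ≡ 1600·2379·1362·2293 ≡ 875 (mod 2419)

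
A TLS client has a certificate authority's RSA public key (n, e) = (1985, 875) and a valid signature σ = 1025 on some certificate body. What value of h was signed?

σ^875 mod 1985 = 70

70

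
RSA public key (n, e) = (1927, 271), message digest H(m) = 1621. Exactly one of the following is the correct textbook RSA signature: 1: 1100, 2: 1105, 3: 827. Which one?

1

Candidate 1: Squares mod 1927: 1100^1≡1100, 1100^2≡1771, 1100^4≡1212, 1100^8≡570, 1100^16≡1164, 1100^32≡215, 1100^64≡1904, 1100^128≡529, 1100^256≡426; 271 = 256 + 8 + 4 + 2 + 1, so 1100^271 ≡ 426·570·1212·1771·1100 ≡ 1621 (mod 1927)
  → matches H(m) = 1621
Candidate 2: Squares mod 1927: 1105^1≡1105, 1105^2≡1234, 1105^4≡426, 1105^8≡338, 1105^16≡551, 1105^32≡1062, 1105^64≡549, 1105^128≡789, 1105^256≡100; 271 = 256 + 8 + 4 + 2 + 1, so 1105^271 ≡ 100·338·426·1234·1105 ≡ 1724 (mod 1927)
Candidate 3: Squares mod 1927: 827^1≡827, 827^2≡1771, 827^4≡1212, 827^8≡570, 827^16≡1164, 827^32≡215, 827^64≡1904, 827^128≡529, 827^256≡426; 271 = 256 + 8 + 4 + 2 + 1, so 827^271 ≡ 426·570·1212·1771·827 ≡ 306 (mod 1927)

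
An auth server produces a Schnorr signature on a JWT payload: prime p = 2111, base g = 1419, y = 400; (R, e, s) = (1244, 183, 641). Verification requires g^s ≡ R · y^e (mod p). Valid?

no

g^s mod p:
1419^2 = 2013561 ≡ 1778
1419^4 ≡ 1778^2 = 3161284 ≡ 1117
1419^8 ≡ 1117^2 = 1247689 ≡ 88
1419^16 ≡ 88^2 = 7744 ≡ 1411
1419^32 ≡ 1411^2 = 1990921 ≡ 248
1419^64 ≡ 248^2 = 61504 ≡ 285
1419^128 ≡ 285^2 = 81225 ≡ 1007
1419^256 ≡ 1007^2 = 1014049 ≡ 769
1419^512 ≡ 769^2 = 591361 ≡ 281
641 = 512 + 128 + 1, so 1419^641 ≡ 281·1007·1419 ≡ 1085 (mod 2111)
R · y^e mod p:
400^2 = 160000 ≡ 1675
400^4 ≡ 1675^2 = 2805625 ≡ 106
400^8 ≡ 106^2 = 11236 ≡ 681
400^16 ≡ 681^2 = 463761 ≡ 1452
400^32 ≡ 1452^2 = 2108304 ≡ 1526
400^64 ≡ 1526^2 = 2328676 ≡ 243
400^128 ≡ 243^2 = 59049 ≡ 2052
183 = 128 + 32 + 16 + 4 + 2 + 1, so 400^183 ≡ 2052·1526·1452·106·1675·400 ≡ 1934 (mod 2111)
1244·1934 = 2405896 ≡ 1467 (mod 2111)
1085 ≠ 1467; the check fails.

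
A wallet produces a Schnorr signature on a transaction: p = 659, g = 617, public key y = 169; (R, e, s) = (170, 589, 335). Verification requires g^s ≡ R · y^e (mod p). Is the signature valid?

g^s mod p:
617^2 = 380689 ≡ 446
617^4 ≡ 446^2 = 198916 ≡ 557
617^8 ≡ 557^2 = 310249 ≡ 519
617^16 ≡ 519^2 = 269361 ≡ 489
617^32 ≡ 489^2 = 239121 ≡ 563
617^64 ≡ 563^2 = 316969 ≡ 649
617^128 ≡ 649^2 = 421201 ≡ 100
617^256 ≡ 100^2 = 10000 ≡ 115
335 = 256 + 64 + 8 + 4 + 2 + 1, so 617^335 ≡ 115·649·519·557·446·617 ≡ 21 (mod 659)
R · y^e mod p:
169^2 = 28561 ≡ 224
169^4 ≡ 224^2 = 50176 ≡ 92
169^8 ≡ 92^2 = 8464 ≡ 556
169^16 ≡ 556^2 = 309136 ≡ 65
169^32 ≡ 65^2 = 4225 ≡ 271
169^64 ≡ 271^2 = 73441 ≡ 292
169^128 ≡ 292^2 = 85264 ≡ 253
169^256 ≡ 253^2 = 64009 ≡ 86
169^512 ≡ 86^2 = 7396 ≡ 147
589 = 512 + 64 + 8 + 4 + 1, so 169^589 ≡ 147·292·556·92·169 ≡ 4 (mod 659)
170·4 = 680 ≡ 21 (mod 659)
21 ≡ 21 (mod 659); signature holds.

valid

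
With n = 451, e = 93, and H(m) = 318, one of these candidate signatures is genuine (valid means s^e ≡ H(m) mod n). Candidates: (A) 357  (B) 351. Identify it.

B

Candidate A: 357^2 = 127449 ≡ 267; 357^4 ≡ 267^2 = 71289 ≡ 31; 357^8 ≡ 31^2 = 961 ≡ 59; 357^16 ≡ 59^2 = 3481 ≡ 324; 357^32 ≡ 324^2 = 104976 ≡ 344; 357^64 ≡ 344^2 = 118336 ≡ 174; 93 = 64 + 16 + 8 + 4 + 1, so 357^93 ≡ 174·324·59·31·357 ≡ 356 (mod 451)
Candidate B: 351^2 = 123201 ≡ 78; 351^4 ≡ 78^2 = 6084 ≡ 221; 351^8 ≡ 221^2 = 48841 ≡ 133; 351^16 ≡ 133^2 = 17689 ≡ 100; 351^32 ≡ 100^2 = 10000 ≡ 78; 351^64 ≡ 78^2 = 6084 ≡ 221; 93 = 64 + 16 + 8 + 4 + 1, so 351^93 ≡ 221·100·133·221·351 ≡ 318 (mod 451)
  → matches H(m) = 318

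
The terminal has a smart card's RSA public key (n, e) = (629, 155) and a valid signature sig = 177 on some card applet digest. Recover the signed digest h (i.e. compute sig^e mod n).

541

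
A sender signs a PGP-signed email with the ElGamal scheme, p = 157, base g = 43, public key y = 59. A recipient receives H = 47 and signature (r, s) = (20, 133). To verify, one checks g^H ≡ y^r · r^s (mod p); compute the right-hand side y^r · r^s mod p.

96

59^2 = 3481 ≡ 27
59^4 ≡ 27^2 = 729 ≡ 101
59^8 ≡ 101^2 = 10201 ≡ 153
59^16 ≡ 153^2 = 23409 ≡ 16
20 = 16 + 4, so 59^20 ≡ 16·101 ≡ 46 (mod 157)
20^2 = 400 ≡ 86
20^4 ≡ 86^2 = 7396 ≡ 17
20^8 ≡ 17^2 = 289 ≡ 132
20^16 ≡ 132^2 = 17424 ≡ 154
20^32 ≡ 154^2 = 23716 ≡ 9
20^64 ≡ 9^2 = 81
20^128 ≡ 81^2 = 6561 ≡ 124
133 = 128 + 4 + 1, so 20^133 ≡ 124·17·20 ≡ 84 (mod 157)
y^r · r^s ≡ 46·84 = 3864 ≡ 96 (mod 157)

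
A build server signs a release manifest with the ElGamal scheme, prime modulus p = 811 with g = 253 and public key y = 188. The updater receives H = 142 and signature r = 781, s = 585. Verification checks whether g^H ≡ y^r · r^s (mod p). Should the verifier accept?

accept

Left side g^H mod p:
253^142 mod 811 = 387
Right side y^r · r^s mod p:
188^781 mod 811 = 783
781^585 mod 811 = 131
783·131 = 102573 ≡ 387 (mod 811)
387 ≡ 387 (mod 811), so the signature is genuine.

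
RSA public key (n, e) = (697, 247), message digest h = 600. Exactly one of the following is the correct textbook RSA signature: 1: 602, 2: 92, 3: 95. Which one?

3

Candidate 1: Squares mod 697: 602^1≡602, 602^2≡661, 602^4≡599, 602^8≡543, 602^16≡18, 602^32≡324, 602^64≡426, 602^128≡256; 247 = 128 + 64 + 32 + 16 + 4 + 2 + 1, so 602^247 ≡ 256·426·324·18·599·661·602 ≡ 97 (mod 697)
Candidate 2: Squares mod 697: 92^1≡92, 92^2≡100, 92^4≡242, 92^8≡16, 92^16≡256, 92^32≡18, 92^64≡324, 92^128≡426; 247 = 128 + 64 + 32 + 16 + 4 + 2 + 1, so 92^247 ≡ 426·324·18·256·242·100·92 ≡ 182 (mod 697)
Candidate 3: Squares mod 697: 95^1≡95, 95^2≡661, 95^4≡599, 95^8≡543, 95^16≡18, 95^32≡324, 95^64≡426, 95^128≡256; 247 = 128 + 64 + 32 + 16 + 4 + 2 + 1, so 95^247 ≡ 256·426·324·18·599·661·95 ≡ 600 (mod 697)
  → matches h = 600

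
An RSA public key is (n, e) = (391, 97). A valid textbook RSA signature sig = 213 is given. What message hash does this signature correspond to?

315

Squares mod 391: sig^1≡213, sig^2≡13, sig^4≡169, sig^8≡18, sig^16≡324, sig^32≡188, sig^64≡154
97 = 64 + 32 + 1, so sig^97 ≡ 154·188·213 ≡ 315 (mod 391)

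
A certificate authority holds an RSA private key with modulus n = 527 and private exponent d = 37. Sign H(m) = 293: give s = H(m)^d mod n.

174

(H(m))^37 mod 527 = 174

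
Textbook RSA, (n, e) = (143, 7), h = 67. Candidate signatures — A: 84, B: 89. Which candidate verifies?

B

Candidate A: 84^7 mod 143 = 72
Candidate B: 89^7 mod 143 = 67
  → matches h = 67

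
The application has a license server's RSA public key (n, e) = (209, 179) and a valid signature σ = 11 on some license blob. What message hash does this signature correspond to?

121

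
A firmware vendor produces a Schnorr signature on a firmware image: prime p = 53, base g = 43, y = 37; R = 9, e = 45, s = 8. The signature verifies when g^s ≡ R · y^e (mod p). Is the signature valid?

invalid

g^s mod p:
43^2 = 1849 ≡ 47
43^4 ≡ 47^2 = 2209 ≡ 36
43^8 ≡ 36^2 = 1296 ≡ 24
R · y^e mod p:
37^2 = 1369 ≡ 44
37^4 ≡ 44^2 = 1936 ≡ 28
37^8 ≡ 28^2 = 784 ≡ 42
37^16 ≡ 42^2 = 1764 ≡ 15
37^32 ≡ 15^2 = 225 ≡ 13
45 = 32 + 8 + 4 + 1, so 37^45 ≡ 13·42·28·37 ≡ 40 (mod 53)
9·40 = 360 ≡ 42 (mod 53)
24 ≠ 42; the check fails.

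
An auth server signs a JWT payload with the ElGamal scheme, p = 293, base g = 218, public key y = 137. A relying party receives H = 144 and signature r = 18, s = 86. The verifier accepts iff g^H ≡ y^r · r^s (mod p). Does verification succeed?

Left side g^H mod p:
Squares mod 293: 218^1≡218, 218^2≡58, 218^4≡141, 218^8≡250, 218^16≡91, 218^32≡77, 218^64≡69, 218^128≡73
144 = 128 + 16, so 218^144 ≡ 73·91 ≡ 197 (mod 293)
Right side y^r · r^s mod p:
Squares mod 293: 137^1≡137, 137^2≡17, 137^4≡289, 137^8≡16, 137^16≡256
18 = 16 + 2, so 137^18 ≡ 256·17 ≡ 250 (mod 293)
Squares mod 293: 18^1≡18, 18^2≡31, 18^4≡82, 18^8≡278, 18^16≡225, 18^32≡229, 18^64≡287
86 = 64 + 16 + 4 + 2, so 18^86 ≡ 287·225·82·31 ≡ 209 (mod 293)
250·209 = 52250 ≡ 96 (mod 293)
197 ≠ 96, so verification fails.

fails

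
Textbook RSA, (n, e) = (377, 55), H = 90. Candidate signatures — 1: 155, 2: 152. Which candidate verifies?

1

Candidate 1: 155^2 = 24025 ≡ 274; 155^4 ≡ 274^2 = 75076 ≡ 53; 155^8 ≡ 53^2 = 2809 ≡ 170; 155^16 ≡ 170^2 = 28900 ≡ 248; 155^32 ≡ 248^2 = 61504 ≡ 53; 55 = 32 + 16 + 4 + 2 + 1, so 155^55 ≡ 53·248·53·274·155 ≡ 90 (mod 377)
  → matches H = 90
Candidate 2: 152^2 = 23104 ≡ 107; 152^4 ≡ 107^2 = 11449 ≡ 139; 152^8 ≡ 139^2 = 19321 ≡ 94; 152^16 ≡ 94^2 = 8836 ≡ 165; 152^32 ≡ 165^2 = 27225 ≡ 81; 55 = 32 + 16 + 4 + 2 + 1, so 152^55 ≡ 81·165·139·107·152 ≡ 373 (mod 377)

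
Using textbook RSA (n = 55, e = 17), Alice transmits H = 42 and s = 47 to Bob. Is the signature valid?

s^2 ≡ 47^2 = 2209 ≡ 9
s^4 ≡ 9^2 = 81 ≡ 26
s^8 ≡ 26^2 = 676 ≡ 16
s^16 ≡ 16^2 = 256 ≡ 36
17 = 16 + 1, so s^17 ≡ 36·47 ≡ 42 (mod 55)
s^17 mod 55 = 42 matches H.

valid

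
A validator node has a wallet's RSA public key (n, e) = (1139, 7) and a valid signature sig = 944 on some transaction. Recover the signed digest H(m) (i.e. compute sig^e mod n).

546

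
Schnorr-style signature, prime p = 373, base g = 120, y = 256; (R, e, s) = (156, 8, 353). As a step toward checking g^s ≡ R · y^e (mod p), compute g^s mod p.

120^2 = 14400 ≡ 226
120^4 ≡ 226^2 = 51076 ≡ 348
120^8 ≡ 348^2 = 121104 ≡ 252
120^16 ≡ 252^2 = 63504 ≡ 94
120^32 ≡ 94^2 = 8836 ≡ 257
120^64 ≡ 257^2 = 66049 ≡ 28
120^128 ≡ 28^2 = 784 ≡ 38
120^256 ≡ 38^2 = 1444 ≡ 325
353 = 256 + 64 + 32 + 1, so 120^353 ≡ 325·28·257·120 ≡ 292 (mod 373)

292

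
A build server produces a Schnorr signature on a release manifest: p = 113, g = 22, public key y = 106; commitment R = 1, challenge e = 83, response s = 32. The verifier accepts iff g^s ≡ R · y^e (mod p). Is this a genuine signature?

forged

g^s mod p:
22^2 = 484 ≡ 32
22^4 ≡ 32^2 = 1024 ≡ 7
22^8 ≡ 7^2 = 49
22^16 ≡ 49^2 = 2401 ≡ 28
22^32 ≡ 28^2 = 784 ≡ 106
R · y^e mod p:
106^2 = 11236 ≡ 49
106^4 ≡ 49^2 = 2401 ≡ 28
106^8 ≡ 28^2 = 784 ≡ 106
106^16 ≡ 106^2 = 11236 ≡ 49
106^32 ≡ 49^2 = 2401 ≡ 28
106^64 ≡ 28^2 = 784 ≡ 106
83 = 64 + 16 + 2 + 1, so 106^83 ≡ 106·49·49·106 ≡ 16 (mod 113)
1·16 = 16 ≡ 16 (mod 113)
106 ≠ 16; the check fails.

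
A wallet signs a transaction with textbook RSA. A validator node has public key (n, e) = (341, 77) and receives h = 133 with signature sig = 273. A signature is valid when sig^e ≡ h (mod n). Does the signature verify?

does not verify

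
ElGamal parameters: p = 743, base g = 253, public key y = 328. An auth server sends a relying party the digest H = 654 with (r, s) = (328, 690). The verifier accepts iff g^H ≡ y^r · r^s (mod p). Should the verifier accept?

Left side g^H mod p:
253^2 = 64009 ≡ 111
253^4 ≡ 111^2 = 12321 ≡ 433
253^8 ≡ 433^2 = 187489 ≡ 253
253^16 ≡ 253^2 = 64009 ≡ 111
253^32 ≡ 111^2 = 12321 ≡ 433
253^64 ≡ 433^2 = 187489 ≡ 253
253^128 ≡ 253^2 = 64009 ≡ 111
253^256 ≡ 111^2 = 12321 ≡ 433
253^512 ≡ 433^2 = 187489 ≡ 253
654 = 512 + 128 + 8 + 4 + 2, so 253^654 ≡ 253·111·253·433·111 ≡ 592 (mod 743)
Right side y^r · r^s mod p:
328^2 = 107584 ≡ 592
328^4 ≡ 592^2 = 350464 ≡ 511
328^8 ≡ 511^2 = 261121 ≡ 328
328^16 ≡ 328^2 = 107584 ≡ 592
328^32 ≡ 592^2 = 350464 ≡ 511
328^64 ≡ 511^2 = 261121 ≡ 328
328^128 ≡ 328^2 = 107584 ≡ 592
328^256 ≡ 592^2 = 350464 ≡ 511
328 = 256 + 64 + 8, so 328^328 ≡ 511·328·328 ≡ 111 (mod 743)
328^2 = 107584 ≡ 592
328^4 ≡ 592^2 = 350464 ≡ 511
328^8 ≡ 511^2 = 261121 ≡ 328
328^16 ≡ 328^2 = 107584 ≡ 592
328^32 ≡ 592^2 = 350464 ≡ 511
328^64 ≡ 511^2 = 261121 ≡ 328
328^128 ≡ 328^2 = 107584 ≡ 592
328^256 ≡ 592^2 = 350464 ≡ 511
328^512 ≡ 511^2 = 261121 ≡ 328
690 = 512 + 128 + 32 + 16 + 2, so 328^690 ≡ 328·592·511·592·592 ≡ 511 (mod 743)
111·511 = 56721 ≡ 253 (mod 743)
592 ≠ 253, so verification fails.

reject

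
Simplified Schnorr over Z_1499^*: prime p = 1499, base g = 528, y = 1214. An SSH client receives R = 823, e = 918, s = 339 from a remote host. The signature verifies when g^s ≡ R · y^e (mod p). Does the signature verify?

verifies

g^s mod p:
Squares mod 1499: 528^1≡528, 528^2≡1469, 528^4≡900, 528^8≡540, 528^16≡794, 528^32≡856, 528^64≡1224, 528^128≡675, 528^256≡1428
339 = 256 + 64 + 16 + 2 + 1, so 528^339 ≡ 1428·1224·794·1469·528 ≡ 191 (mod 1499)
R · y^e mod p:
Squares mod 1499: 1214^1≡1214, 1214^2≡279, 1214^4≡1392, 1214^8≡956, 1214^16≡1045, 1214^32≡753, 1214^64≡387, 1214^128≡1368, 1214^256≡672, 1214^512≡385
918 = 512 + 256 + 128 + 16 + 4 + 2, so 1214^918 ≡ 385·672·1368·1045·1392·279 ≡ 747 (mod 1499)
823·747 = 614781 ≡ 191 (mod 1499)
191 ≡ 191 (mod 1499); signature holds.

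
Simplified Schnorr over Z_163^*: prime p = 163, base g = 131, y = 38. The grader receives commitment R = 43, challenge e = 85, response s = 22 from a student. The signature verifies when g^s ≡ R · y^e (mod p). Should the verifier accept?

reject

g^s mod p:
131^22 mod 163 = 69
R · y^e mod p:
38^85 mod 163 = 40
43·40 = 1720 ≡ 90 (mod 163)
69 ≠ 90; the check fails.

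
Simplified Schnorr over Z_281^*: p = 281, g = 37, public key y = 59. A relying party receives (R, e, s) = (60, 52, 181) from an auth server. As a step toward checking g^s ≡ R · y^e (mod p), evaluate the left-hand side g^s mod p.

37^2 = 1369 ≡ 245
37^4 ≡ 245^2 = 60025 ≡ 172
37^8 ≡ 172^2 = 29584 ≡ 79
37^16 ≡ 79^2 = 6241 ≡ 59
37^32 ≡ 59^2 = 3481 ≡ 109
37^64 ≡ 109^2 = 11881 ≡ 79
37^128 ≡ 79^2 = 6241 ≡ 59
181 = 128 + 32 + 16 + 4 + 1, so 37^181 ≡ 59·109·59·172·37 ≡ 47 (mod 281)

47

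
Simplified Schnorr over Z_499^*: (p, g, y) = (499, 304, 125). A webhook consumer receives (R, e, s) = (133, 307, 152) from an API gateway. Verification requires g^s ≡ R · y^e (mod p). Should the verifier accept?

accept

g^s mod p:
304^2 = 92416 ≡ 101
304^4 ≡ 101^2 = 10201 ≡ 221
304^8 ≡ 221^2 = 48841 ≡ 438
304^16 ≡ 438^2 = 191844 ≡ 228
304^32 ≡ 228^2 = 51984 ≡ 88
304^64 ≡ 88^2 = 7744 ≡ 259
304^128 ≡ 259^2 = 67081 ≡ 215
152 = 128 + 16 + 8, so 304^152 ≡ 215·228·438 ≡ 287 (mod 499)
R · y^e mod p:
125^2 = 15625 ≡ 156
125^4 ≡ 156^2 = 24336 ≡ 384
125^8 ≡ 384^2 = 147456 ≡ 251
125^16 ≡ 251^2 = 63001 ≡ 127
125^32 ≡ 127^2 = 16129 ≡ 161
125^64 ≡ 161^2 = 25921 ≡ 472
125^128 ≡ 472^2 = 222784 ≡ 230
125^256 ≡ 230^2 = 52900 ≡ 6
307 = 256 + 32 + 16 + 2 + 1, so 125^307 ≡ 6·161·127·156·125 ≡ 186 (mod 499)
133·186 = 24738 ≡ 287 (mod 499)
287 ≡ 287 (mod 499); signature holds.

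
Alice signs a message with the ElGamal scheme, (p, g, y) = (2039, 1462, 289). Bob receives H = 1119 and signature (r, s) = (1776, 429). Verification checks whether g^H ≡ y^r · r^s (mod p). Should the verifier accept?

reject

Left side g^H mod p:
1462^2 = 2137444 ≡ 572
1462^4 ≡ 572^2 = 327184 ≡ 944
1462^8 ≡ 944^2 = 891136 ≡ 93
1462^16 ≡ 93^2 = 8649 ≡ 493
1462^32 ≡ 493^2 = 243049 ≡ 408
1462^64 ≡ 408^2 = 166464 ≡ 1305
1462^128 ≡ 1305^2 = 1703025 ≡ 460
1462^256 ≡ 460^2 = 211600 ≡ 1583
1462^512 ≡ 1583^2 = 2505889 ≡ 1997
1462^1024 ≡ 1997^2 = 3988009 ≡ 1764
1119 = 1024 + 64 + 16 + 8 + 4 + 2 + 1, so 1462^1119 ≡ 1764·1305·493·93·944·572·1462 ≡ 1704 (mod 2039)
Right side y^r · r^s mod p:
289^2 = 83521 ≡ 1961
289^4 ≡ 1961^2 = 3845521 ≡ 2006
289^8 ≡ 2006^2 = 4024036 ≡ 1089
289^16 ≡ 1089^2 = 1185921 ≡ 1262
289^32 ≡ 1262^2 = 1592644 ≡ 185
289^64 ≡ 185^2 = 34225 ≡ 1601
289^128 ≡ 1601^2 = 2563201 ≡ 178
289^256 ≡ 178^2 = 31684 ≡ 1099
289^512 ≡ 1099^2 = 1207801 ≡ 713
289^1024 ≡ 713^2 = 508369 ≡ 658
1776 = 1024 + 512 + 128 + 64 + 32 + 16, so 289^1776 ≡ 658·713·178·1601·185·1262 ≡ 548 (mod 2039)
1776^2 = 3154176 ≡ 1882
1776^4 ≡ 1882^2 = 3541924 ≡ 181
1776^8 ≡ 181^2 = 32761 ≡ 137
1776^16 ≡ 137^2 = 18769 ≡ 418
1776^32 ≡ 418^2 = 174724 ≡ 1409
1776^64 ≡ 1409^2 = 1985281 ≡ 1334
1776^128 ≡ 1334^2 = 1779556 ≡ 1548
1776^256 ≡ 1548^2 = 2396304 ≡ 479
429 = 256 + 128 + 32 + 8 + 4 + 1, so 1776^429 ≡ 479·1548·1409·137·181·1776 ≡ 306 (mod 2039)
548·306 = 167688 ≡ 490 (mod 2039)
1704 ≠ 490, so verification fails.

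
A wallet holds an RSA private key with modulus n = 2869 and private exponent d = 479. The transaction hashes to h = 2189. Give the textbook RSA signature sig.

h^2 ≡ 2189^2 = 4791721 ≡ 491
h^4 ≡ 491^2 = 241081 ≡ 85
h^8 ≡ 85^2 = 7225 ≡ 1487
h^16 ≡ 1487^2 = 2211169 ≡ 2039
h^32 ≡ 2039^2 = 4157521 ≡ 340
h^64 ≡ 340^2 = 115600 ≡ 840
h^128 ≡ 840^2 = 705600 ≡ 2695
h^256 ≡ 2695^2 = 7263025 ≡ 1586
479 = 256 + 128 + 64 + 16 + 8 + 4 + 2 + 1, so h^479 ≡ 1586·2695·840·2039·1487·85·491·2189 ≡ 149 (mod 2869)

149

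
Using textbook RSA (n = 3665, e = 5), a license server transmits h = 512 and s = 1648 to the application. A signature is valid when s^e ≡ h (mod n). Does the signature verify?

s^2 ≡ 1648^2 = 2715904 ≡ 139
s^4 ≡ 139^2 = 19321 ≡ 996
5 = 4 + 1, so s^5 ≡ 996·1648 ≡ 3153 (mod 3665)
3153 ≠ 512, so verification fails.

does not verify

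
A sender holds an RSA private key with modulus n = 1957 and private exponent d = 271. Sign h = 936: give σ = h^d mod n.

h^2 ≡ 936^2 = 876096 ≡ 1317
h^4 ≡ 1317^2 = 1734489 ≡ 587
h^8 ≡ 587^2 = 344569 ≡ 137
h^16 ≡ 137^2 = 18769 ≡ 1156
h^32 ≡ 1156^2 = 1336336 ≡ 1662
h^64 ≡ 1662^2 = 2762244 ≡ 917
h^128 ≡ 917^2 = 840889 ≡ 1336
h^256 ≡ 1336^2 = 1784896 ≡ 112
271 = 256 + 8 + 4 + 2 + 1, so h^271 ≡ 112·137·587·1317·936 ≡ 1259 (mod 1957)

1259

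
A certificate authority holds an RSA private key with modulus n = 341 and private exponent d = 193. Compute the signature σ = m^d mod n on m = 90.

162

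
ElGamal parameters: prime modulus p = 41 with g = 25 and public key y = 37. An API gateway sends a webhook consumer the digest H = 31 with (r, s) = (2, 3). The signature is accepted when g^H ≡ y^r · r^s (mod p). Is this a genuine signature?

forged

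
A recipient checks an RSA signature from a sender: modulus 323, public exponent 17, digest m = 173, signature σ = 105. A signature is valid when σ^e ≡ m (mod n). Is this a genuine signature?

Squares mod 323: σ^1≡105, σ^2≡43, σ^4≡234, σ^8≡169, σ^16≡137
17 = 16 + 1, so σ^17 ≡ 137·105 ≡ 173 (mod 323)
173 = m, so the signature checks out.

genuine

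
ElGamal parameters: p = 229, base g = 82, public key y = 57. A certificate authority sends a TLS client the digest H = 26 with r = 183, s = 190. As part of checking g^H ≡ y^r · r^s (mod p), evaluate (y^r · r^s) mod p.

196

Squares mod 229: 57^1≡57, 57^2≡43, 57^4≡17, 57^8≡60, 57^16≡165, 57^32≡203, 57^64≡218, 57^128≡121
183 = 128 + 32 + 16 + 4 + 2 + 1, so 57^183 ≡ 121·203·165·17·43·57 ≡ 104 (mod 229)
Squares mod 229: 183^1≡183, 183^2≡55, 183^4≡48, 183^8≡14, 183^16≡196, 183^32≡173, 183^64≡159, 183^128≡91
190 = 128 + 32 + 16 + 8 + 4 + 2, so 183^190 ≡ 91·173·196·14·48·55 ≡ 134 (mod 229)
y^r · r^s ≡ 104·134 = 13936 ≡ 196 (mod 229)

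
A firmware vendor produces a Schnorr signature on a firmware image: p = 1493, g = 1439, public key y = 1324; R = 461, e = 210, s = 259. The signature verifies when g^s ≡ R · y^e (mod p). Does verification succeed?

fails

g^s mod p:
1439^2 = 2070721 ≡ 1423
1439^4 ≡ 1423^2 = 2024929 ≡ 421
1439^8 ≡ 421^2 = 177241 ≡ 1067
1439^16 ≡ 1067^2 = 1138489 ≡ 823
1439^32 ≡ 823^2 = 677329 ≡ 1000
1439^64 ≡ 1000^2 = 1000000 ≡ 1183
1439^128 ≡ 1183^2 = 1399489 ≡ 548
1439^256 ≡ 548^2 = 300304 ≡ 211
259 = 256 + 2 + 1, so 1439^259 ≡ 211·1423·1439 ≡ 318 (mod 1493)
R · y^e mod p:
1324^2 = 1752976 ≡ 194
1324^4 ≡ 194^2 = 37636 ≡ 311
1324^8 ≡ 311^2 = 96721 ≡ 1169
1324^16 ≡ 1169^2 = 1366561 ≡ 466
1324^32 ≡ 466^2 = 217156 ≡ 671
1324^64 ≡ 671^2 = 450241 ≡ 848
1324^128 ≡ 848^2 = 719104 ≡ 971
210 = 128 + 64 + 16 + 2, so 1324^210 ≡ 971·848·466·194 ≡ 314 (mod 1493)
461·314 = 144754 ≡ 1426 (mod 1493)
318 ≠ 1426; the check fails.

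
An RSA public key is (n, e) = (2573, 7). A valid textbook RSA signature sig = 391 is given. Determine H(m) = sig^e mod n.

1340

sig^2 ≡ 391^2 = 152881 ≡ 1074
sig^4 ≡ 1074^2 = 1153476 ≡ 772
7 = 4 + 2 + 1, so sig^7 ≡ 772·1074·391 ≡ 1340 (mod 2573)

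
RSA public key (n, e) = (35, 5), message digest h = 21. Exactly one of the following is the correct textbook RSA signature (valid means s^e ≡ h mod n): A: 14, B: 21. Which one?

Candidate A: Squares mod 35: 14^1≡14, 14^2≡21, 14^4≡21; 5 = 4 + 1, so 14^5 ≡ 21·14 ≡ 14 (mod 35)
Candidate B: Squares mod 35: 21^1≡21, 21^2≡21, 21^4≡21; 5 = 4 + 1, so 21^5 ≡ 21·21 ≡ 21 (mod 35)
  → matches h = 21

B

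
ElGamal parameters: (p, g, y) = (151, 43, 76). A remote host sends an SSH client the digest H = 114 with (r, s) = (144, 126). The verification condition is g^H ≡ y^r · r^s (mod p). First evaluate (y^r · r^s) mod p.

Squares mod 151: 76^1≡76, 76^2≡38, 76^4≡85, 76^8≡128, 76^16≡76, 76^32≡38, 76^64≡85, 76^128≡128
144 = 128 + 16, so 76^144 ≡ 128·76 ≡ 64 (mod 151)
Squares mod 151: 144^1≡144, 144^2≡49, 144^4≡136, 144^8≡74, 144^16≡40, 144^32≡90, 144^64≡97
126 = 64 + 32 + 16 + 8 + 4 + 2, so 144^126 ≡ 97·90·40·74·136·49 ≡ 78 (mod 151)
y^r · r^s ≡ 64·78 = 4992 ≡ 9 (mod 151)

9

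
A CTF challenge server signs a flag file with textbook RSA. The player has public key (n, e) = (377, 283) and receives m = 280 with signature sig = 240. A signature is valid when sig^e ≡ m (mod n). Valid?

yes

Squares mod 377: sig^1≡240, sig^2≡296, sig^4≡152, sig^8≡107, sig^16≡139, sig^32≡94, sig^64≡165, sig^128≡81, sig^256≡152
283 = 256 + 16 + 8 + 2 + 1, so sig^283 ≡ 152·139·107·296·240 ≡ 280 (mod 377)
Since 280 equals the digest 280, verification succeeds.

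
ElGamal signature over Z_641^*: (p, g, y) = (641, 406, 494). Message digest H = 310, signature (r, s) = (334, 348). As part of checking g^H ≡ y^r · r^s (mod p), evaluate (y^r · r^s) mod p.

50

494^334 mod 641 = 548
334^348 mod 641 = 606
y^r · r^s ≡ 548·606 = 332088 ≡ 50 (mod 641)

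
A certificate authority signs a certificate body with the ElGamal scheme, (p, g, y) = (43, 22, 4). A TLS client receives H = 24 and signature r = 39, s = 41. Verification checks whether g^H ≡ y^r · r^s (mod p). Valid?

Left side g^H mod p:
22^2 = 484 ≡ 11
22^4 ≡ 11^2 = 121 ≡ 35
22^8 ≡ 35^2 = 1225 ≡ 21
22^16 ≡ 21^2 = 441 ≡ 11
24 = 16 + 8, so 22^24 ≡ 11·21 ≡ 16 (mod 43)
Right side y^r · r^s mod p:
4^2 = 16
4^4 ≡ 16^2 = 256 ≡ 41
4^8 ≡ 41^2 = 1681 ≡ 4
4^16 ≡ 4^2 = 16
4^32 ≡ 16^2 = 256 ≡ 41
39 = 32 + 4 + 2 + 1, so 4^39 ≡ 41·41·16·4 ≡ 41 (mod 43)
39^2 = 1521 ≡ 16
39^4 ≡ 16^2 = 256 ≡ 41
39^8 ≡ 41^2 = 1681 ≡ 4
39^16 ≡ 4^2 = 16
39^32 ≡ 16^2 = 256 ≡ 41
41 = 32 + 8 + 1, so 39^41 ≡ 41·4·39 ≡ 32 (mod 43)
41·32 = 1312 ≡ 22 (mod 43)
16 ≠ 22, so verification fails.

no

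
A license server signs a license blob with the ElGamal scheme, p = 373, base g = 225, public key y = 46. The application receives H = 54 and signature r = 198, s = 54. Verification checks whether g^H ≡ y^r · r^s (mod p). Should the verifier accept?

accept

Left side g^H mod p:
225^2 = 50625 ≡ 270
225^4 ≡ 270^2 = 72900 ≡ 165
225^8 ≡ 165^2 = 27225 ≡ 369
225^16 ≡ 369^2 = 136161 ≡ 16
225^32 ≡ 16^2 = 256
54 = 32 + 16 + 4 + 2, so 225^54 ≡ 256·16·165·270 ≡ 351 (mod 373)
Right side y^r · r^s mod p:
46^2 = 2116 ≡ 251
46^4 ≡ 251^2 = 63001 ≡ 337
46^8 ≡ 337^2 = 113569 ≡ 177
46^16 ≡ 177^2 = 31329 ≡ 370
46^32 ≡ 370^2 = 136900 ≡ 9
46^64 ≡ 9^2 = 81
46^128 ≡ 81^2 = 6561 ≡ 220
198 = 128 + 64 + 4 + 2, so 46^198 ≡ 220·81·337·251 ≡ 342 (mod 373)
198^2 = 39204 ≡ 39
198^4 ≡ 39^2 = 1521 ≡ 29
198^8 ≡ 29^2 = 841 ≡ 95
198^16 ≡ 95^2 = 9025 ≡ 73
198^32 ≡ 73^2 = 5329 ≡ 107
54 = 32 + 16 + 4 + 2, so 198^54 ≡ 107·73·29·39 ≡ 109 (mod 373)
342·109 = 37278 ≡ 351 (mod 373)
351 ≡ 351 (mod 373), so the signature is genuine.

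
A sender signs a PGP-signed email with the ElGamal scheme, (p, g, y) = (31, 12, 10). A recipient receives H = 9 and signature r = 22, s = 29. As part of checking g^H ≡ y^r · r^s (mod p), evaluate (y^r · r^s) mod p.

15

Squares mod 31: 10^1≡10, 10^2≡7, 10^4≡18, 10^8≡14, 10^16≡10
22 = 16 + 4 + 2, so 10^22 ≡ 10·18·7 ≡ 20 (mod 31)
Squares mod 31: 22^1≡22, 22^2≡19, 22^4≡20, 22^8≡28, 22^16≡9
29 = 16 + 8 + 4 + 1, so 22^29 ≡ 9·28·20·22 ≡ 24 (mod 31)
y^r · r^s ≡ 20·24 = 480 ≡ 15 (mod 31)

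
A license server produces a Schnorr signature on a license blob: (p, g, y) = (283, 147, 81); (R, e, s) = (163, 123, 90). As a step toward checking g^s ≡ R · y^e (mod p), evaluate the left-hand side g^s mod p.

147^2 = 21609 ≡ 101
147^4 ≡ 101^2 = 10201 ≡ 13
147^8 ≡ 13^2 = 169
147^16 ≡ 169^2 = 28561 ≡ 261
147^32 ≡ 261^2 = 68121 ≡ 201
147^64 ≡ 201^2 = 40401 ≡ 215
90 = 64 + 16 + 8 + 2, so 147^90 ≡ 215·261·169·101 ≡ 134 (mod 283)

134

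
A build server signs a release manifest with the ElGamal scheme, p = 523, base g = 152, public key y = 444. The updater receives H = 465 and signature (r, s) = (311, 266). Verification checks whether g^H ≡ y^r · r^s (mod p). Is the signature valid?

Left side g^H mod p:
Squares mod 523: 152^1≡152, 152^2≡92, 152^4≡96, 152^8≡325, 152^16≡502, 152^32≡441, 152^64≡448, 152^128≡395, 152^256≡171
465 = 256 + 128 + 64 + 16 + 1, so 152^465 ≡ 171·395·448·502·152 ≡ 8 (mod 523)
Right side y^r · r^s mod p:
Squares mod 523: 444^1≡444, 444^2≡488, 444^4≡179, 444^8≡138, 444^16≡216, 444^32≡109, 444^64≡375, 444^128≡461, 444^256≡183
311 = 256 + 32 + 16 + 4 + 2 + 1, so 444^311 ≡ 183·109·216·179·488·444 ≡ 208 (mod 523)
Squares mod 523: 311^1≡311, 311^2≡489, 311^4≡110, 311^8≡71, 311^16≡334, 311^32≡157, 311^64≡68, 311^128≡440, 311^256≡90
266 = 256 + 8 + 2, so 311^266 ≡ 90·71·489 ≡ 308 (mod 523)
208·308 = 64064 ≡ 258 (mod 523)
8 ≠ 258, so verification fails.

invalid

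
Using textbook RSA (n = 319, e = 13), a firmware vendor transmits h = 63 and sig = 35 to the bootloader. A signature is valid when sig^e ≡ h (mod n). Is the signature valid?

Squares mod 319: sig^1≡35, sig^2≡268, sig^4≡49, sig^8≡168
13 = 8 + 4 + 1, so sig^13 ≡ 168·49·35 ≡ 63 (mod 319)
Since 63 equals the digest 63, verification succeeds.

valid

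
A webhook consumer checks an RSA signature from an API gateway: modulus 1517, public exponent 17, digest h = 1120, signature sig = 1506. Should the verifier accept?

Squares mod 1517: sig^1≡1506, sig^2≡121, sig^4≡988, sig^8≡713, sig^16≡174
17 = 16 + 1, so sig^17 ≡ 174·1506 ≡ 1120 (mod 1517)
1120 = h, so the signature checks out.

accept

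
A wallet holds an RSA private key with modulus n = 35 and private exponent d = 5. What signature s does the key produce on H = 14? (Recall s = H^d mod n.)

Squares mod 35: H^1≡14, H^2≡21, H^4≡21
5 = 4 + 1, so H^5 ≡ 21·14 ≡ 14 (mod 35)

14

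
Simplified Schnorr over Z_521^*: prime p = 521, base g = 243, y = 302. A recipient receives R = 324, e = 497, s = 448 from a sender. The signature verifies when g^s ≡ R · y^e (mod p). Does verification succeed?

passes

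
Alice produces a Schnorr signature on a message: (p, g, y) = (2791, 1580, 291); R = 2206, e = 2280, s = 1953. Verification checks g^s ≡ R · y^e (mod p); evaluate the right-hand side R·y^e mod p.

1930

291^2 = 84681 ≡ 951
291^4 ≡ 951^2 = 904401 ≡ 117
291^8 ≡ 117^2 = 13689 ≡ 2525
291^16 ≡ 2525^2 = 6375625 ≡ 981
291^32 ≡ 981^2 = 962361 ≡ 2257
291^64 ≡ 2257^2 = 5094049 ≡ 474
291^128 ≡ 474^2 = 224676 ≡ 1396
291^256 ≡ 1396^2 = 1948816 ≡ 698
291^512 ≡ 698^2 = 487204 ≡ 1570
291^1024 ≡ 1570^2 = 2464900 ≡ 447
291^2048 ≡ 447^2 = 199809 ≡ 1648
2280 = 2048 + 128 + 64 + 32 + 8, so 291^2280 ≡ 1648·1396·474·2257·2525 ≡ 1261 (mod 2791)
R · y^e ≡ 2206·1261 = 2781766 ≡ 1930 (mod 2791)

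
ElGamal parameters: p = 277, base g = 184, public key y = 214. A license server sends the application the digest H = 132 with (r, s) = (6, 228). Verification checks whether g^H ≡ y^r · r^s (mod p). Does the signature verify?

Left side g^H mod p:
184^2 = 33856 ≡ 62
184^4 ≡ 62^2 = 3844 ≡ 243
184^8 ≡ 243^2 = 59049 ≡ 48
184^16 ≡ 48^2 = 2304 ≡ 88
184^32 ≡ 88^2 = 7744 ≡ 265
184^64 ≡ 265^2 = 70225 ≡ 144
184^128 ≡ 144^2 = 20736 ≡ 238
132 = 128 + 4, so 184^132 ≡ 238·243 ≡ 218 (mod 277)
Right side y^r · r^s mod p:
214^2 = 45796 ≡ 91
214^4 ≡ 91^2 = 8281 ≡ 248
6 = 4 + 2, so 214^6 ≡ 248·91 ≡ 131 (mod 277)
6^2 = 36
6^4 ≡ 36^2 = 1296 ≡ 188
6^8 ≡ 188^2 = 35344 ≡ 165
6^16 ≡ 165^2 = 27225 ≡ 79
6^32 ≡ 79^2 = 6241 ≡ 147
6^64 ≡ 147^2 = 21609 ≡ 3
6^128 ≡ 3^2 = 9
228 = 128 + 64 + 32 + 4, so 6^228 ≡ 9·3·147·188 ≡ 211 (mod 277)
131·211 = 27641 ≡ 218 (mod 277)
218 ≡ 218 (mod 277), so the signature is genuine.

verifies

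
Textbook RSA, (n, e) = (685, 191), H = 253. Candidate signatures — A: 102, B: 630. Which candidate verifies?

Candidate A: 102^2 = 10404 ≡ 129; 102^4 ≡ 129^2 = 16641 ≡ 201; 102^8 ≡ 201^2 = 40401 ≡ 671; 102^16 ≡ 671^2 = 450241 ≡ 196; 102^32 ≡ 196^2 = 38416 ≡ 56; 102^64 ≡ 56^2 = 3136 ≡ 396; 102^128 ≡ 396^2 = 156816 ≡ 636; 191 = 128 + 32 + 16 + 8 + 4 + 2 + 1, so 102^191 ≡ 636·56·196·671·201·129·102 ≡ 253 (mod 685)
  → matches H = 253
Candidate B: 630^2 = 396900 ≡ 285; 630^4 ≡ 285^2 = 81225 ≡ 395; 630^8 ≡ 395^2 = 156025 ≡ 530; 630^16 ≡ 530^2 = 280900 ≡ 50; 630^32 ≡ 50^2 = 2500 ≡ 445; 630^64 ≡ 445^2 = 198025 ≡ 60; 630^128 ≡ 60^2 = 3600 ≡ 175; 191 = 128 + 32 + 16 + 8 + 4 + 2 + 1, so 630^191 ≡ 175·445·50·530·395·285·630 ≡ 245 (mod 685)

A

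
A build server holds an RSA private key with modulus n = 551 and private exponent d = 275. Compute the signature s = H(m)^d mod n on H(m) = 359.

462

Squares mod 551: (H(m))^1≡359, (H(m))^2≡498, (H(m))^4≡54, (H(m))^8≡161, (H(m))^16≡24, (H(m))^32≡25, (H(m))^64≡74, (H(m))^128≡517, (H(m))^256≡54
275 = 256 + 16 + 2 + 1, so (H(m))^275 ≡ 54·24·498·359 ≡ 462 (mod 551)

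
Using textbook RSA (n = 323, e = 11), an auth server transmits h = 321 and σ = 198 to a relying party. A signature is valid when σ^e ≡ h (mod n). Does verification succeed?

fails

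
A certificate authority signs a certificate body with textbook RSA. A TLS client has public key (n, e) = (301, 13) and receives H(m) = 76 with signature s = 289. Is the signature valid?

s^2 ≡ 289^2 = 83521 ≡ 144
s^4 ≡ 144^2 = 20736 ≡ 268
s^8 ≡ 268^2 = 71824 ≡ 186
13 = 8 + 4 + 1, so s^13 ≡ 186·268·289 ≡ 212 (mod 301)
212 ≠ 76, so verification fails.

invalid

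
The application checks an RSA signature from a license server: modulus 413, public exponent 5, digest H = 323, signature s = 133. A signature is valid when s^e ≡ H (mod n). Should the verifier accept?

reject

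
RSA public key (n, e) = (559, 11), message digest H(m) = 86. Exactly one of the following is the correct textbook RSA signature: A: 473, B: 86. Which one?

A

Candidate A: Squares mod 559: 473^1≡473, 473^2≡129, 473^4≡430, 473^8≡430; 11 = 8 + 2 + 1, so 473^11 ≡ 430·129·473 ≡ 86 (mod 559)
  → matches H(m) = 86
Candidate B: Squares mod 559: 86^1≡86, 86^2≡129, 86^4≡430, 86^8≡430; 11 = 8 + 2 + 1, so 86^11 ≡ 430·129·86 ≡ 473 (mod 559)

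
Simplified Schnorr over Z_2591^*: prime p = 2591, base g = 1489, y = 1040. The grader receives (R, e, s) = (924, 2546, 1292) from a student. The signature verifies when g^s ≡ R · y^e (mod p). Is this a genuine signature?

g^s mod p:
1489^1292 mod 2591 = 1663
R · y^e mod p:
1040^2546 mod 2591 = 1002
924·1002 = 925848 ≡ 861 (mod 2591)
1663 ≠ 861; the check fails.

forged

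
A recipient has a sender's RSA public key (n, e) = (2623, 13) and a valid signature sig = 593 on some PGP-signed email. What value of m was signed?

1490

sig^2 ≡ 593^2 = 351649 ≡ 167
sig^4 ≡ 167^2 = 27889 ≡ 1659
sig^8 ≡ 1659^2 = 2752281 ≡ 754
13 = 8 + 4 + 1, so sig^13 ≡ 754·1659·593 ≡ 1490 (mod 2623)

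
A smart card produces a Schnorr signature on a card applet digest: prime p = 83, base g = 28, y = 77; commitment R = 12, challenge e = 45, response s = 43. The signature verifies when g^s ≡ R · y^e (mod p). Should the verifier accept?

reject

g^s mod p:
28^43 mod 83 = 37
R · y^e mod p:
77^45 mod 83 = 51
12·51 = 612 ≡ 31 (mod 83)
37 ≠ 31; the check fails.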